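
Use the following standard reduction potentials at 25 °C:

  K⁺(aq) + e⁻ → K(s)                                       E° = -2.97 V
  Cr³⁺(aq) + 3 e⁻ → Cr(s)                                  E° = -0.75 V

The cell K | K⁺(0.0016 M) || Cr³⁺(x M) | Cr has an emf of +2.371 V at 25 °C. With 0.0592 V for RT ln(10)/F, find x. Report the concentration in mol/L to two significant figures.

Cr³⁺/Cr is the cathode, K⁺/K the anode: E°cell = +2.22 V, n = 3.
Overall reaction: Cr³⁺(aq) + 3 K(s) → Cr(s) + 3 K⁺(aq); Q = [K⁺]^3/[Cr³⁺]^1.
From E = E° − (0.0592/n) log Q: log Q = (E° − E)·n/0.0592 = (+2.22 − (+2.371))·3/0.0592 = -7.6520.
So 1·log[Cr³⁺] = 3·log(0.0016) − log Q = -8.3876 − (-7.6520) = -0.7356; [Cr³⁺] = 10^(-0.7356) ≈ 0.18 M.

0.18 M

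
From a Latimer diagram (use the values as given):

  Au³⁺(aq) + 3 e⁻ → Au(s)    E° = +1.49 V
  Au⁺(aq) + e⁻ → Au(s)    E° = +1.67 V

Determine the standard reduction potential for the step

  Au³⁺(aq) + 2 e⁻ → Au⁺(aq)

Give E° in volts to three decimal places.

Sequential free energies add, so n₃E°₃ = n₁E°₁ + n₂E°₂.
With n₃ = 3, and the known step contributing 1×(+1.67) V, the unknown satisfies 2·E° = 3×(+1.49) − 1×(+1.67) = +2.800.
E° = +2.800 / 2 = +1.400 V.

+1.400 V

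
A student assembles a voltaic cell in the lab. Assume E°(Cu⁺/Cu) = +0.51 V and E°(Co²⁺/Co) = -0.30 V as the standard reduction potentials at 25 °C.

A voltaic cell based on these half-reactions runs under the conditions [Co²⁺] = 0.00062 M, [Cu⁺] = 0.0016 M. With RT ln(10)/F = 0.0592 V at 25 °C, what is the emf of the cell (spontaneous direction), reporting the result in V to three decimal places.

Cu⁺/Cu is the cathode (higher E°), Co²⁺/Co the anode: E°cell = +0.51 − (-0.30) = +0.81 V, n = 2.
Overall: 2 Cu⁺(aq) + Co(s) → 2 Cu(s) + Co²⁺(aq)
Q = [Co²⁺] / ([Cu⁺]^2); log Q = 2.384.
E = E° − (0.0592/n) log Q = +0.81 − (0.0592/2)(2.384) = +0.739 V.

+0.739 V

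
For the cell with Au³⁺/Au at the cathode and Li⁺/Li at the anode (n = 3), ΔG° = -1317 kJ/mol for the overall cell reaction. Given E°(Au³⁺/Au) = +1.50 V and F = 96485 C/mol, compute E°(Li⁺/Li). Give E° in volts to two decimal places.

E°cell = −ΔG°/(nF) = −(-1317×10³)/((3)(96485)) = +4.550 V.
Since Au³⁺/Au is the cathode and Li⁺/Li the anode, E°cell = E°(Au³⁺/Au) − E°(Li⁺/Li).
So E°(Li⁺/Li) = E°(Au³⁺/Au) − E°cell = (+1.50) − (+4.550) = -3.05 V.

-3.05 V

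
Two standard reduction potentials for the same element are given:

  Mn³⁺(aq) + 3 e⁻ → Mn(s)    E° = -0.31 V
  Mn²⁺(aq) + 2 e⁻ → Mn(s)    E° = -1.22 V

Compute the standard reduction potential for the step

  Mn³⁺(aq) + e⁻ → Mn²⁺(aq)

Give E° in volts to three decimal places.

Sequential free energies add, so n₃E°₃ = n₁E°₁ + n₂E°₂.
With n₃ = 3, and the known step contributing 2×(-1.22) V, the unknown satisfies 1·E° = 3×(-0.31) − 2×(-1.22) = +1.510.
E° = +1.510 / 1 = +1.510 V.

+1.510 V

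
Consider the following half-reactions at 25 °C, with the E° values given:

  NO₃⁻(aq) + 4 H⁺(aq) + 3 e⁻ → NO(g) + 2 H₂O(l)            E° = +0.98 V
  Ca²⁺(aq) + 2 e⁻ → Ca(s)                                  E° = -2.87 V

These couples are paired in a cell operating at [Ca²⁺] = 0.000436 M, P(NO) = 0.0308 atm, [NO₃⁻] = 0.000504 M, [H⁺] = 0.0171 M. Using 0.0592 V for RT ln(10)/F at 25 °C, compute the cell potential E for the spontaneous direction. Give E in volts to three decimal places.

NO₃⁻/NO is the cathode (higher E°), Ca²⁺/Ca the anode: E°cell = +0.98 − (-2.87) = +3.85 V, n = 6.
Overall: 2 NO₃⁻(aq) + 8 H⁺(aq) + 3 Ca(s) → 2 NO(g) + 4 H₂O(l) + 3 Ca²⁺(aq)
Q = P(NO)^2·[Ca²⁺]^3 / ([NO₃⁻]^2·[H⁺]^8); log Q = 7.627.
E = E° − (0.0592/n) log Q = +3.85 − (0.0592/6)(7.627) = +3.775 V.

+3.775 V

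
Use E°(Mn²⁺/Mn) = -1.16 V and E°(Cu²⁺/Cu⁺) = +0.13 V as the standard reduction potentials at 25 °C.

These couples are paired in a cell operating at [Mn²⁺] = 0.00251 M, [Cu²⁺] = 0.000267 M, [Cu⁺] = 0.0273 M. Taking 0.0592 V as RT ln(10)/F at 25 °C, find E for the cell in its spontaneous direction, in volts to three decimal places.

Cu²⁺/Cu⁺ is the cathode (higher E°), Mn²⁺/Mn the anode: E°cell = +0.13 − (-1.16) = +1.29 V, n = 2.
Overall: 2 Cu²⁺(aq) + Mn(s) → 2 Cu⁺(aq) + Mn²⁺(aq)
Q = [Cu⁺]^2·[Mn²⁺] / ([Cu²⁺]^2); log Q = 1.419.
E = E° − (0.0592/n) log Q = +1.29 − (0.0592/2)(1.419) = +1.248 V.

+1.248 V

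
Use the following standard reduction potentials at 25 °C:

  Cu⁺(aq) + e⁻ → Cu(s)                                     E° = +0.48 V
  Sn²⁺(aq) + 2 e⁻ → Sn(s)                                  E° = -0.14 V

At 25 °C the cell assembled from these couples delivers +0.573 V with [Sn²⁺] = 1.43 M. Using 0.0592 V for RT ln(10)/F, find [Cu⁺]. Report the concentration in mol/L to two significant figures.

Cu⁺/Cu is the cathode, Sn²⁺/Sn the anode: E°cell = +0.62 V, n = 2.
Overall reaction: 2 Cu⁺(aq) + Sn(s) → 2 Cu(s) + Sn²⁺(aq); Q = [Sn²⁺]^1/[Cu⁺]^2.
From E = E° − (0.0592/n) log Q: log Q = (E° − E)·n/0.0592 = (+0.62 − (+0.573))·2/0.0592 = 1.5878.
So 2·log[Cu⁺] = 1·log(1.43) − log Q = 0.1553 − (1.5878) = -1.4325; log[Cu⁺] = -1.4325 / 2 = -0.7163; [Cu⁺] = 10^(-0.7163) ≈ 0.19 M.

0.19 M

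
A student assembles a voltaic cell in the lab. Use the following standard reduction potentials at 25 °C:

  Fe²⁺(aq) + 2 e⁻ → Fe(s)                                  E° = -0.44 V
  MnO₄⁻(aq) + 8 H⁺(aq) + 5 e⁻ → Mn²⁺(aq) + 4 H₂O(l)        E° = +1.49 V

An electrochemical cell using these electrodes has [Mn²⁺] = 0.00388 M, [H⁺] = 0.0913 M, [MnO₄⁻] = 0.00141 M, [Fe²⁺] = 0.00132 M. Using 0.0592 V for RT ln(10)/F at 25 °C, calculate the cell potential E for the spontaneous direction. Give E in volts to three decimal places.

MnO₄⁻/Mn²⁺ is the cathode (higher E°), Fe²⁺/Fe the anode: E°cell = +1.49 − (-0.44) = +1.93 V, n = 10.
Overall: 2 MnO₄⁻(aq) + 16 H⁺(aq) + 5 Fe(s) → 2 Mn²⁺(aq) + 8 H₂O(l) + 5 Fe²⁺(aq)
Q = [Mn²⁺]^2·[Fe²⁺]^5 / ([MnO₄⁻]^2·[H⁺]^16); log Q = 3.115.
E = E° − (0.0592/n) log Q = +1.93 − (0.0592/10)(3.115) = +1.912 V.

+1.912 V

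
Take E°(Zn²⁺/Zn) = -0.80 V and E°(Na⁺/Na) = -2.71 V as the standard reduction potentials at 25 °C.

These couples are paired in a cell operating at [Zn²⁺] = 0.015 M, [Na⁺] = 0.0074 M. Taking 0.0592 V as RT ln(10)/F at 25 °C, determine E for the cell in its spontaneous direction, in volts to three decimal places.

Zn²⁺/Zn is the cathode (higher E°), Na⁺/Na the anode: E°cell = -0.80 − (-2.71) = +1.91 V, n = 2.
Overall: Zn²⁺(aq) + 2 Na(s) → Zn(s) + 2 Na⁺(aq)
Q = [Na⁺]^2 / ([Zn²⁺]); log Q = -2.438.
E = E° − (0.0592/n) log Q = +1.91 − (0.0592/2)(-2.438) = +1.982 V.

+1.982 V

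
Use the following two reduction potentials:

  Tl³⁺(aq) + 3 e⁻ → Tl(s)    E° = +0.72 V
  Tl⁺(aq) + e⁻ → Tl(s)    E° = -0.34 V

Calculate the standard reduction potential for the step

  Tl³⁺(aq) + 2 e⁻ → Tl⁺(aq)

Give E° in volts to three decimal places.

Sequential free energies add, so n₃E°₃ = n₁E°₁ + n₂E°₂.
With n₃ = 3, and the known step contributing 1×(-0.34) V, the unknown satisfies 2·E° = 3×(+0.72) − 1×(-0.34) = +2.500.
E° = +2.500 / 2 = +1.250 V.

+1.250 V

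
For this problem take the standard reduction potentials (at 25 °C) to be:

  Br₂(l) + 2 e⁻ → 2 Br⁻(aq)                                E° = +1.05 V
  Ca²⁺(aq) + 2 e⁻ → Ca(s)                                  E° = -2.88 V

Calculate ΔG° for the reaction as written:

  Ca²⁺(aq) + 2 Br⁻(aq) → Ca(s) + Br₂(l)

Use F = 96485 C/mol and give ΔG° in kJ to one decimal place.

+758.4 kJ

As written, Ca²⁺/Ca is reduced (cathode) and Br₂/Br⁻ is oxidised (anode), so E°cell = (-2.88) − (+1.05) = -3.93 V.
Balancing electrons gives n = 2.
ΔG° = −nFE° = −(2)(96485)(-3.93) = 758,372 J = +758.4 kJ.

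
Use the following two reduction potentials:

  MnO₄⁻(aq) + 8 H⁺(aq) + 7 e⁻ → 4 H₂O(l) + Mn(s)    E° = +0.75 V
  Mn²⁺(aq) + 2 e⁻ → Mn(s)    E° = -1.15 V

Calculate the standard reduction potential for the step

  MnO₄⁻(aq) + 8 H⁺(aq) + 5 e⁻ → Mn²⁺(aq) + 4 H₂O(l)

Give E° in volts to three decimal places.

+1.510 V

Sequential free energies add, so n₃E°₃ = n₁E°₁ + n₂E°₂.
With n₃ = 7, and the known step contributing 2×(-1.15) V, the unknown satisfies 5·E° = 7×(+0.75) − 2×(-1.15) = +7.550.
E° = +7.550 / 5 = +1.510 V.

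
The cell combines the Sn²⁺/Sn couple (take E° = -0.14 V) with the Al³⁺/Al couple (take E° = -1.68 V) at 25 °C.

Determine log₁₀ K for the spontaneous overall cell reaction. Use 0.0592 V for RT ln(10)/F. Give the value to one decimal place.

156.1

Cathode: Sn²⁺/Sn; anode: Al³⁺/Al. E°cell = +1.54 V, n = 6.
log K = nE°cell / 0.0592 = (6)(+1.54) / 0.0592 = 156.1.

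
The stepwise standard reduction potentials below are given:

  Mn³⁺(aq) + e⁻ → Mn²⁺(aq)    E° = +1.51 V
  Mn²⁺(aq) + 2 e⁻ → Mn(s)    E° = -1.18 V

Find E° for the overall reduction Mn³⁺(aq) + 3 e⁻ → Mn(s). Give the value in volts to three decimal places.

Standard free energies of sequential steps add: ΔG°₃ = ΔG°₁ + ΔG°₂, so n₃E°₃ = n₁E°₁ + n₂E°₂.
E°₃ = (1×+1.51 + 2×-1.18) / 3 = (-0.850) / 3 = -0.283 V.

-0.283 V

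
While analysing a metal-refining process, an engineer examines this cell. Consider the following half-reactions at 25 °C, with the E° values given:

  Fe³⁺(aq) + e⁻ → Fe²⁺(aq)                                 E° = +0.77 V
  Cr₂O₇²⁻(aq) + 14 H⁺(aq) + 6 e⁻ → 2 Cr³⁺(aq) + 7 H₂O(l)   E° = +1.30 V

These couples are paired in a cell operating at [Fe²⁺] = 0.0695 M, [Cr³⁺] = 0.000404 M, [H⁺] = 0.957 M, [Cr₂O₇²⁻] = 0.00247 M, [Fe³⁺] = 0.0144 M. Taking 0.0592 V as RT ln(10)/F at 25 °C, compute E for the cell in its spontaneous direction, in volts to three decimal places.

+0.609 V

Cr₂O₇²⁻/Cr³⁺ is the cathode (higher E°), Fe³⁺/Fe²⁺ the anode: E°cell = +1.30 − (+0.77) = +0.53 V, n = 6.
Overall: Cr₂O₇²⁻(aq) + 14 H⁺(aq) + 6 Fe²⁺(aq) → 2 Cr³⁺(aq) + 7 H₂O(l) + 6 Fe³⁺(aq)
Q = [Cr³⁺]^2·[Fe³⁺]^6 / ([Cr₂O₇²⁻]·[H⁺]^14·[Fe²⁺]^6); log Q = -8.014.
E = E° − (0.0592/n) log Q = +0.53 − (0.0592/6)(-8.014) = +0.609 V.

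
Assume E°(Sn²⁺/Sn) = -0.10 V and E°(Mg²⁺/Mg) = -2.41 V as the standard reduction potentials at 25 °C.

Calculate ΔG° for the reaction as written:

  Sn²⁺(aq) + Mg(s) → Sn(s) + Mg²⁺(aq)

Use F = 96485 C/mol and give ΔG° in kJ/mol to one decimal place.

-445.8 kJ/mol

As written, Sn²⁺/Sn is reduced (cathode) and Mg²⁺/Mg is oxidised (anode), so E°cell = (-0.10) − (-2.41) = +2.31 V.
Balancing electrons gives n = 2.
ΔG° = −nFE° = −(2)(96485)(+2.31) = -445,761 J = -445.8 kJ/mol.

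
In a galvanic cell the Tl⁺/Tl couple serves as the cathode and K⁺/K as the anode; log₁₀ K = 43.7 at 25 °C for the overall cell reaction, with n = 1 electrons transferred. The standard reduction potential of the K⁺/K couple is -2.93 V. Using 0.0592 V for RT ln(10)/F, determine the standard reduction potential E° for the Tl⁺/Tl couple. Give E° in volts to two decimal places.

E°cell = (0.0592/n)·log K = (0.0592/1)(43.7) = +2.587 V.
Since Tl⁺/Tl is the cathode and K⁺/K the anode, E°cell = E°(Tl⁺/Tl) − E°(K⁺/K).
So E°(Tl⁺/Tl) = E°cell + E°(K⁺/K) = +2.587 + (-2.93) = -0.34 V.

-0.34 V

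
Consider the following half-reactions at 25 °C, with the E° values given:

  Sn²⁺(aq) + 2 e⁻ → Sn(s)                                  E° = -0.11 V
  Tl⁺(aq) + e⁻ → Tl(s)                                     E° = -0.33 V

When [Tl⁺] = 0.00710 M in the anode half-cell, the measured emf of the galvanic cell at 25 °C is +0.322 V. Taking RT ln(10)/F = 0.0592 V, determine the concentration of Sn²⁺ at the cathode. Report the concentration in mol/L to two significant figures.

0.14 M

Sn²⁺/Sn is the cathode, Tl⁺/Tl the anode: E°cell = +0.22 V, n = 2.
Overall reaction: Sn²⁺(aq) + 2 Tl(s) → Sn(s) + 2 Tl⁺(aq); Q = [Tl⁺]^2/[Sn²⁺]^1.
From E = E° − (0.0592/n) log Q: log Q = (E° − E)·n/0.0592 = (+0.22 − (+0.322))·2/0.0592 = -3.4459.
So 1·log[Sn²⁺] = 2·log(0.0071) − log Q = -4.2975 − (-3.4459) = -0.8516; [Sn²⁺] = 10^(-0.8516) ≈ 0.14 M.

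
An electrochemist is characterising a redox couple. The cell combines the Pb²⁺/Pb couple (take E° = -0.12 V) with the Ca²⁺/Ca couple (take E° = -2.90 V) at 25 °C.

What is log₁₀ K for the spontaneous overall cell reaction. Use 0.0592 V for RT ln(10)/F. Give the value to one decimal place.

Cathode: Pb²⁺/Pb; anode: Ca²⁺/Ca. E°cell = +2.78 V, n = 2.
log K = nE°cell / 0.0592 = (2)(+2.78) / 0.0592 = 93.9.

93.9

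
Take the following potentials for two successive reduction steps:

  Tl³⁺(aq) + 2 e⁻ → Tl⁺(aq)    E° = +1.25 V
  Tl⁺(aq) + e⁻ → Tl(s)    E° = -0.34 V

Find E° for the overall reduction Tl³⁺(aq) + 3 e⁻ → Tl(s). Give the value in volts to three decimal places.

Since ΔG° = −nFE° is additive over sequential reductions, n₃E°₃ = n₁E°₁ + n₂E°₂.
E°₃ = (2×+1.25 + 1×-0.34) / 3 = (+2.160) / 3 = +0.720 V.
E° values themselves are not directly additive — weighting by electron count is essential.

+0.720 V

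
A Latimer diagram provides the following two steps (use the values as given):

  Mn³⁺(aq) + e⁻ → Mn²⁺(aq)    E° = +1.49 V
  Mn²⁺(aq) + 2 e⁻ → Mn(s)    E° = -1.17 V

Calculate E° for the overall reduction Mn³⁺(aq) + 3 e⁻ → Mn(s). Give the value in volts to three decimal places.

Adding the free-energy changes (−nFE°) of the two steps gives −n₃FE°₃ = −n₁FE°₁ − n₂FE°₂.
E°₃ = (1×+1.49 + 2×-1.17) / 3 = (-0.850) / 3 = -0.283 V.

-0.283 V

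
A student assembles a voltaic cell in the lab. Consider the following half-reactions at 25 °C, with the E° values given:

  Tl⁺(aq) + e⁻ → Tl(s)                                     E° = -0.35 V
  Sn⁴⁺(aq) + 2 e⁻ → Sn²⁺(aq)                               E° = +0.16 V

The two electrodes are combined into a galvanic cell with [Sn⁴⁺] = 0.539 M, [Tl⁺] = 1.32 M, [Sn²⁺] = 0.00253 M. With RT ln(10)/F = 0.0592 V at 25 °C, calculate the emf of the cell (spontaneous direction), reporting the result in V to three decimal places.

+0.572 V

Sn⁴⁺/Sn²⁺ is the cathode (higher E°), Tl⁺/Tl the anode: E°cell = +0.16 − (-0.35) = +0.51 V, n = 2.
Overall: Sn⁴⁺(aq) + 2 Tl(s) → Sn²⁺(aq) + 2 Tl⁺(aq)
Q = [Sn²⁺]·[Tl⁺]^2 / ([Sn⁴⁺]); log Q = -2.087.
E = E° − (0.0592/n) log Q = +0.51 − (0.0592/2)(-2.087) = +0.572 V.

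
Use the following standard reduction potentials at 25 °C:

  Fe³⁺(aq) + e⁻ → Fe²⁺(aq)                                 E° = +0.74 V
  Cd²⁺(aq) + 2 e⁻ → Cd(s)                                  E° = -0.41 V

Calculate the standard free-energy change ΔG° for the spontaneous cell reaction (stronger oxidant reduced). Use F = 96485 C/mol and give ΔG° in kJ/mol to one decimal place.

Fe³⁺/Fe²⁺ (E° = +0.74 V) is the cathode; Cd²⁺/Cd (E° = -0.41 V) is the anode, so E°cell = +1.15 V.
Balancing electrons gives n = 2 (lcm of 1 and 2).
ΔG° = −nFE° = −(2)(96485)(+1.15) = -221,915 J = -221.9 kJ/mol.

-221.9 kJ/mol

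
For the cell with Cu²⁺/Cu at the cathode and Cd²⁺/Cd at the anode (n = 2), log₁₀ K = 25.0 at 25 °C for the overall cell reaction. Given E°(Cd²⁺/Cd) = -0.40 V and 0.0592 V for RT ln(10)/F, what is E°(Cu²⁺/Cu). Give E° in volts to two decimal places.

E°cell = (0.0592/n)·log K = (0.0592/2)(25.0) = +0.740 V.
Since Cu²⁺/Cu is the cathode and Cd²⁺/Cd the anode, E°cell = E°(Cu²⁺/Cu) − E°(Cd²⁺/Cd).
So E°(Cu²⁺/Cu) = E°cell + E°(Cd²⁺/Cd) = +0.740 + (-0.40) = +0.34 V.

+0.34 V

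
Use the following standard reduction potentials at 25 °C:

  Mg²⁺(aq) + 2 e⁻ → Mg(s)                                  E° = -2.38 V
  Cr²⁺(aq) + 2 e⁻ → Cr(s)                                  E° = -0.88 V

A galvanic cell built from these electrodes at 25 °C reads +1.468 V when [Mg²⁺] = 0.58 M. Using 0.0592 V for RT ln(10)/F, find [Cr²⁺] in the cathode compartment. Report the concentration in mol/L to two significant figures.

Cr²⁺/Cr is the cathode, Mg²⁺/Mg the anode: E°cell = +1.50 V, n = 2.
Overall reaction: Cr²⁺(aq) + Mg(s) → Cr(s) + Mg²⁺(aq); Q = [Mg²⁺]^1/[Cr²⁺]^1.
From E = E° − (0.0592/n) log Q: log Q = (E° − E)·n/0.0592 = (+1.50 − (+1.468))·2/0.0592 = 1.0811.
So 1·log[Cr²⁺] = 1·log(0.58) − log Q = -0.2366 − (1.0811) = -1.3177; [Cr²⁺] = 10^(-1.3177) ≈ 0.048 M.

0.048 M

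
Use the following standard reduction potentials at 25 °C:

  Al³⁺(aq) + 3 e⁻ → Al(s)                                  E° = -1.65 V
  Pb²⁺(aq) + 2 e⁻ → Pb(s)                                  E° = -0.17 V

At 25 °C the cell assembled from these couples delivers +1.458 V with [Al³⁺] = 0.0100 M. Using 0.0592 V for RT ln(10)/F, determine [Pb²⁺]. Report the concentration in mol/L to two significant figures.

Pb²⁺/Pb is the cathode, Al³⁺/Al the anode: E°cell = +1.48 V, n = 6.
Overall reaction: 3 Pb²⁺(aq) + 2 Al(s) → 3 Pb(s) + 2 Al³⁺(aq); Q = [Al³⁺]^2/[Pb²⁺]^3.
From E = E° − (0.0592/n) log Q: log Q = (E° − E)·n/0.0592 = (+1.48 − (+1.458))·6/0.0592 = 2.2297.
So 3·log[Pb²⁺] = 2·log(0.01) − log Q = -4.0000 − (2.2297) = -6.2297; log[Pb²⁺] = -6.2297 / 3 = -2.0766; [Pb²⁺] = 10^(-2.0766) ≈ 0.0084 M.

0.0084 M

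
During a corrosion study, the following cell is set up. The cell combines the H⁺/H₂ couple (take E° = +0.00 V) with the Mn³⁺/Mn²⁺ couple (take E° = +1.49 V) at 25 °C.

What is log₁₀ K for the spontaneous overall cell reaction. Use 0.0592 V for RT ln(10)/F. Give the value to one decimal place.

50.3

Cathode: Mn³⁺/Mn²⁺; anode: H⁺/H₂. E°cell = +1.49 V, n = 2.
log K = nE°cell / 0.0592 = (2)(+1.49) / 0.0592 = 50.3.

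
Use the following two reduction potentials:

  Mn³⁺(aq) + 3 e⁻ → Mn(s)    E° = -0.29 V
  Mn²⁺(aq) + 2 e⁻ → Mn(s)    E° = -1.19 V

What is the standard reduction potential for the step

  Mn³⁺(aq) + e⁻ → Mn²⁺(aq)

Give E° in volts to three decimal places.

+1.510 V

Sequential free energies add, so n₃E°₃ = n₁E°₁ + n₂E°₂.
With n₃ = 3, and the known step contributing 2×(-1.19) V, the unknown satisfies 1·E° = 3×(-0.29) − 2×(-1.19) = +1.510.
E° = +1.510 / 1 = +1.510 V.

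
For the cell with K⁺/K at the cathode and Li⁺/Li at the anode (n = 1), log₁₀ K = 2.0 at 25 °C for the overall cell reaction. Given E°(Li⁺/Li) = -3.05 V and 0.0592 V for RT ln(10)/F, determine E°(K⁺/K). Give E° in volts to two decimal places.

E°cell = (0.0592/n)·log K = (0.0592/1)(2.0) = +0.118 V.
Since K⁺/K is the cathode and Li⁺/Li the anode, E°cell = E°(K⁺/K) − E°(Li⁺/Li).
So E°(K⁺/K) = E°cell + E°(Li⁺/Li) = +0.118 + (-3.05) = -2.93 V.

-2.93 V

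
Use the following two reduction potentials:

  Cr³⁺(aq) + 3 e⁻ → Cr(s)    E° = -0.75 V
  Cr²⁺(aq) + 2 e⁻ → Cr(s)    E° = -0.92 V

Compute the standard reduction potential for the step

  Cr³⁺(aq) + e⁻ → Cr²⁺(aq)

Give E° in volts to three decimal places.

-0.410 V

Sequential free energies add, so n₃E°₃ = n₁E°₁ + n₂E°₂.
With n₃ = 3, and the known step contributing 2×(-0.92) V, the unknown satisfies 1·E° = 3×(-0.75) − 2×(-0.92) = -0.410.
E° = -0.410 / 1 = -0.410 V.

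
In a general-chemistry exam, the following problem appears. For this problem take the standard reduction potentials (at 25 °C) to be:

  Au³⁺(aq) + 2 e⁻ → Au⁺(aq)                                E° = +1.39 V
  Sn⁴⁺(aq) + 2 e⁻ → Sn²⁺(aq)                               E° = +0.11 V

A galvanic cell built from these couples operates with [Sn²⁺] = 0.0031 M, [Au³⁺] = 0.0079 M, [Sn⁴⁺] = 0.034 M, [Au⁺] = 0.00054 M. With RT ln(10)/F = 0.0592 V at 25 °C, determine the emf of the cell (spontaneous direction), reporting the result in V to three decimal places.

Au³⁺/Au⁺ is the cathode (higher E°), Sn⁴⁺/Sn²⁺ the anode: E°cell = +1.39 − (+0.11) = +1.28 V, n = 2.
Overall: Au³⁺(aq) + Sn²⁺(aq) → Au⁺(aq) + Sn⁴⁺(aq)
Q = [Au⁺]·[Sn⁴⁺] / ([Au³⁺]·[Sn²⁺]); log Q = -0.125.
E = E° − (0.0592/n) log Q = +1.28 − (0.0592/2)(-0.125) = +1.284 V.

+1.284 V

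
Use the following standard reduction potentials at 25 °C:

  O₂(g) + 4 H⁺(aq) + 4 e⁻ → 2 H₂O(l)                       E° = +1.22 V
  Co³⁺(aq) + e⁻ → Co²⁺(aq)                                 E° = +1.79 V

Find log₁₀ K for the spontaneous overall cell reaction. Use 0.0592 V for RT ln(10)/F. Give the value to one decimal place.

38.5

Cathode: Co³⁺/Co²⁺; anode: O₂/H₂O. E°cell = +0.57 V, n = 4.
log K = nE°cell / 0.0592 = (4)(+0.57) / 0.0592 = 38.5.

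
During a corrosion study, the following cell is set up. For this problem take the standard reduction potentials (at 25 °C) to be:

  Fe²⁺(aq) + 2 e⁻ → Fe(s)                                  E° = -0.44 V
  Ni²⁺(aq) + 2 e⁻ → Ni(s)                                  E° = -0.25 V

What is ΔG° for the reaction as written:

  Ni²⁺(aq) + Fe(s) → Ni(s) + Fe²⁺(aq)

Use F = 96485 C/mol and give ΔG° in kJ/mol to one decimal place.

As written, Ni²⁺/Ni is reduced (cathode) and Fe²⁺/Fe is oxidised (anode), so E°cell = (-0.25) − (-0.44) = +0.19 V.
Balancing electrons gives n = 2.
ΔG° = −nFE° = −(2)(96485)(+0.19) = -36,664 J = -36.7 kJ/mol.

-36.7 kJ/mol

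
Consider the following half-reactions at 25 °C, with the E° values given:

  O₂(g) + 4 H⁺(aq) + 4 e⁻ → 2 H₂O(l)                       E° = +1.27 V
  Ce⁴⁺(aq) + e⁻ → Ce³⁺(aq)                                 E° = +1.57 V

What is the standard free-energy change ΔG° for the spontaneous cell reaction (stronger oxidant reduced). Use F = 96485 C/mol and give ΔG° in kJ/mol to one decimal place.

-115.8 kJ/mol

Ce⁴⁺/Ce³⁺ (E° = +1.57 V) is the cathode; O₂/H₂O (E° = +1.27 V) is the anode, so E°cell = +0.30 V.
Balancing electrons gives n = 4 (lcm of 1 and 4).
ΔG° = −nFE° = −(4)(96485)(+0.30) = -115,782 J = -115.8 kJ/mol.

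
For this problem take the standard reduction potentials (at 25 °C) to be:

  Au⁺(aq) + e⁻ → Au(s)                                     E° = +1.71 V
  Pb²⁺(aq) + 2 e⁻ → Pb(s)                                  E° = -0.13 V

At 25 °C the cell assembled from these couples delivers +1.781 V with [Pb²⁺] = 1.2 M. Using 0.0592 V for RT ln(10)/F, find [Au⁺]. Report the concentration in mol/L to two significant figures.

0.11 M

Au⁺/Au is the cathode, Pb²⁺/Pb the anode: E°cell = +1.84 V, n = 2.
Overall reaction: 2 Au⁺(aq) + Pb(s) → 2 Au(s) + Pb²⁺(aq); Q = [Pb²⁺]^1/[Au⁺]^2.
From E = E° − (0.0592/n) log Q: log Q = (E° − E)·n/0.0592 = (+1.84 − (+1.781))·2/0.0592 = 1.9932.
So 2·log[Au⁺] = 1·log(1.2) − log Q = 0.0792 − (1.9932) = -1.9140; log[Au⁺] = -1.9140 / 2 = -0.9570; [Au⁺] = 10^(-0.9570) ≈ 0.11 M.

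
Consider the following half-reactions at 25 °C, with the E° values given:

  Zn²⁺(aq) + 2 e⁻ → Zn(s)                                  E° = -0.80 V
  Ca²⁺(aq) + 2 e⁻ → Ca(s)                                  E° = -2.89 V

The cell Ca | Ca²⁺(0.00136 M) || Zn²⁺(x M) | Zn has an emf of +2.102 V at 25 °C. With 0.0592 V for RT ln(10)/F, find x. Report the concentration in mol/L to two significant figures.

Zn²⁺/Zn is the cathode, Ca²⁺/Ca the anode: E°cell = +2.09 V, n = 2.
Overall reaction: Zn²⁺(aq) + Ca(s) → Zn(s) + Ca²⁺(aq); Q = [Ca²⁺]^1/[Zn²⁺]^1.
From E = E° − (0.0592/n) log Q: log Q = (E° − E)·n/0.0592 = (+2.09 − (+2.102))·2/0.0592 = -0.4054.
So 1·log[Zn²⁺] = 1·log(0.00136) − log Q = -2.8665 − (-0.4054) = -2.4611; [Zn²⁺] = 10^(-2.4611) ≈ 0.0035 M.

0.0035 M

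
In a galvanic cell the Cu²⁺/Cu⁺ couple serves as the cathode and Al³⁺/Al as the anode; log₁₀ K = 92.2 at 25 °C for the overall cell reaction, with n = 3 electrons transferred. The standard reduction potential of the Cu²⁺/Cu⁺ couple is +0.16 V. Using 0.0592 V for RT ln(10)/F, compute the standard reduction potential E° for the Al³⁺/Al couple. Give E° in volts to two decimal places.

-1.66 V

E°cell = (0.0592/n)·log K = (0.0592/3)(92.2) = +1.819 V.
Since Cu²⁺/Cu⁺ is the cathode and Al³⁺/Al the anode, E°cell = E°(Cu²⁺/Cu⁺) − E°(Al³⁺/Al).
So E°(Al³⁺/Al) = E°(Cu²⁺/Cu⁺) − E°cell = (+0.16) − (+1.819) = -1.66 V.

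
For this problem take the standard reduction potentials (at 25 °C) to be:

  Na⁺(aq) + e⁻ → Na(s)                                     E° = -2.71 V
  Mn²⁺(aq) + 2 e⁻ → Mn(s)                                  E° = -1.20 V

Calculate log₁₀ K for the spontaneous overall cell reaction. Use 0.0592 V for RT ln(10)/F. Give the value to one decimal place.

51.0

Cathode: Mn²⁺/Mn; anode: Na⁺/Na. E°cell = +1.51 V, n = 2.
log K = nE°cell / 0.0592 = (2)(+1.51) / 0.0592 = 51.0.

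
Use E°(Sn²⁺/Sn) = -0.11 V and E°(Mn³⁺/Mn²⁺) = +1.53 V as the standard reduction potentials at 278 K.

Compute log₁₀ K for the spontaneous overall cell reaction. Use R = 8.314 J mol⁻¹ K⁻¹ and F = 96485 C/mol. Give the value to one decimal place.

Cathode: Mn³⁺/Mn²⁺; anode: Sn²⁺/Sn. E°cell = (+1.53) − (-0.11) = +1.64 V, with n = 2.
ΔG° = −nFE° = −RT ln K, so ln K = nFE°/(RT) = (2)(96485)(+1.64) / ((8.314)(278)) = 136.924.
log₁₀ K = 136.924 / ln 10 = 59.5.

59.5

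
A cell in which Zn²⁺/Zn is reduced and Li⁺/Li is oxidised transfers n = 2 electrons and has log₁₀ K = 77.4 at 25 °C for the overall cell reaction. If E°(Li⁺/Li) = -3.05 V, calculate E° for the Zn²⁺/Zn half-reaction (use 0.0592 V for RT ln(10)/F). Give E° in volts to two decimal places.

E°cell = (0.0592/n)·log K = (0.0592/2)(77.4) = +2.291 V.
Since Zn²⁺/Zn is the cathode and Li⁺/Li the anode, E°cell = E°(Zn²⁺/Zn) − E°(Li⁺/Li).
So E°(Zn²⁺/Zn) = E°cell + E°(Li⁺/Li) = +2.291 + (-3.05) = -0.76 V.

-0.76 V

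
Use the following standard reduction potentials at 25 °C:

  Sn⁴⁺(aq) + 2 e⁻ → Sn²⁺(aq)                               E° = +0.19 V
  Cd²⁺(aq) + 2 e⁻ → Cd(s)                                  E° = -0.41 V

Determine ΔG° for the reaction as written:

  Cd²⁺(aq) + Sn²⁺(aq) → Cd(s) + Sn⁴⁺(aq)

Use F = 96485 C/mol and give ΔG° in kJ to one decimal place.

As written, Cd²⁺/Cd is reduced (cathode) and Sn⁴⁺/Sn²⁺ is oxidised (anode), so E°cell = (-0.41) − (+0.19) = -0.60 V.
Balancing electrons gives n = 2.
ΔG° = −nFE° = −(2)(96485)(-0.60) = 115,782 J = +115.8 kJ.

+115.8 kJ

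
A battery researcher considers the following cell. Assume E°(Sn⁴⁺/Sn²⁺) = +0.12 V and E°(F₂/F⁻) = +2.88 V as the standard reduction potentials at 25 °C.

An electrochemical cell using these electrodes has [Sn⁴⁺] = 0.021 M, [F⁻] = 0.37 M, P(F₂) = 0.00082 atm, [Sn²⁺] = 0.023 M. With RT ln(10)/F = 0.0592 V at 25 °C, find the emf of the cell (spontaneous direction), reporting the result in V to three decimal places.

F₂/F⁻ is the cathode (higher E°), Sn⁴⁺/Sn²⁺ the anode: E°cell = +2.88 − (+0.12) = +2.76 V, n = 2.
Overall: F₂(g) + Sn²⁺(aq) → 2 F⁻(aq) + Sn⁴⁺(aq)
Q = [F⁻]^2·[Sn⁴⁺] / (P(F₂)·[Sn²⁺]); log Q = 2.183.
E = E° − (0.0592/n) log Q = +2.76 − (0.0592/2)(2.183) = +2.695 V.

+2.695 V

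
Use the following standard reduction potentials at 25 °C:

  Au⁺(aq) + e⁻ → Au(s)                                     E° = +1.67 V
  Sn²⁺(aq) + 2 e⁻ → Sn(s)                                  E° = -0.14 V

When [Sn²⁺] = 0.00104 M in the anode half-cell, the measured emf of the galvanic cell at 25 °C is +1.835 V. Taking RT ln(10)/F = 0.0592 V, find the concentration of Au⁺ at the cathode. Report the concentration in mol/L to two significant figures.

0.085 M

Au⁺/Au is the cathode, Sn²⁺/Sn the anode: E°cell = +1.81 V, n = 2.
Overall reaction: 2 Au⁺(aq) + Sn(s) → 2 Au(s) + Sn²⁺(aq); Q = [Sn²⁺]^1/[Au⁺]^2.
From E = E° − (0.0592/n) log Q: log Q = (E° − E)·n/0.0592 = (+1.81 − (+1.835))·2/0.0592 = -0.8446.
So 2·log[Au⁺] = 1·log(0.00104) − log Q = -2.9830 − (-0.8446) = -2.1384; log[Au⁺] = -2.1384 / 2 = -1.0692; [Au⁺] = 10^(-1.0692) ≈ 0.085 M.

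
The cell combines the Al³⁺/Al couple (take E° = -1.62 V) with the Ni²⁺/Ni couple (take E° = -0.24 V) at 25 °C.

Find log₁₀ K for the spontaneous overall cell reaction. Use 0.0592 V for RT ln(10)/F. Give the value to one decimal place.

Cathode: Ni²⁺/Ni; anode: Al³⁺/Al. E°cell = +1.38 V, n = 6.
log K = nE°cell / 0.0592 = (6)(+1.38) / 0.0592 = 139.9.

139.9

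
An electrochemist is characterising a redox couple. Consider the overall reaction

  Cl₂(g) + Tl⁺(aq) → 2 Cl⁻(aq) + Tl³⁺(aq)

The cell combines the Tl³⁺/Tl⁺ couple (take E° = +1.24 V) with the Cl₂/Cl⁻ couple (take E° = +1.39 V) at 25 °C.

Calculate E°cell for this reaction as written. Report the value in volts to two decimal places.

The Cl₂/Cl⁻ couple has the higher reduction potential, so it is the cathode; Tl³⁺/Tl⁺ is oxidised at the anode.
E°cell = E°(cathode) − E°(anode) = (+1.39) − (+1.24) = +0.15 V.
Since E°cell > 0, the reaction is spontaneous under standard conditions.

+0.15 V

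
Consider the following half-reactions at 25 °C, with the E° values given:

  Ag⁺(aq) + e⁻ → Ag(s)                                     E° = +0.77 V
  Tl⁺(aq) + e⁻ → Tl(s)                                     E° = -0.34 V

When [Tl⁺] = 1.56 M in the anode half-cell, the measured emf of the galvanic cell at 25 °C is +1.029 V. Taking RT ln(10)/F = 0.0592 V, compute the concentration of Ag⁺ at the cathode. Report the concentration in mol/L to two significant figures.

Ag⁺/Ag is the cathode, Tl⁺/Tl the anode: E°cell = +1.11 V, n = 1.
Overall reaction: Ag⁺(aq) + Tl(s) → Ag(s) + Tl⁺(aq); Q = [Tl⁺]^1/[Ag⁺]^1.
From E = E° − (0.0592/n) log Q: log Q = (E° − E)·n/0.0592 = (+1.11 − (+1.029))·1/0.0592 = 1.3682.
So 1·log[Ag⁺] = 1·log(1.56) − log Q = 0.1931 − (1.3682) = -1.1751; [Ag⁺] = 10^(-1.1751) ≈ 0.067 M.

0.067 M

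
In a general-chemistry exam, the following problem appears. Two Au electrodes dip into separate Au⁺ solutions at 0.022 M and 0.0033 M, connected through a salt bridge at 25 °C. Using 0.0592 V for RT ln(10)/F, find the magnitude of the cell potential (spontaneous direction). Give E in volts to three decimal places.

For a concentration cell E°cell = 0. The 0.022 M side is the cathode (reduction is favoured where [Au⁺] is higher).
With n = 1, E = −(0.0592/1) log([Au⁺]ₐₙ/[Au⁺]꜀ₐₜ) = −(0.0592/1) log(0.0033/0.022) = −(0.0592/1)(-0.824) = +0.049 V.

+0.049 V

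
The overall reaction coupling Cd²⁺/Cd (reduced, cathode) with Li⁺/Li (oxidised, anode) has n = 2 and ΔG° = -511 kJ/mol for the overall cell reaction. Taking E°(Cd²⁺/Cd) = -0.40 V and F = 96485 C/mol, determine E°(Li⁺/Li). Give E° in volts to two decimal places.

-3.05 V

E°cell = −ΔG°/(nF) = −(-511×10³)/((2)(96485)) = +2.648 V.
Since Cd²⁺/Cd is the cathode and Li⁺/Li the anode, E°cell = E°(Cd²⁺/Cd) − E°(Li⁺/Li).
So E°(Li⁺/Li) = E°(Cd²⁺/Cd) − E°cell = (-0.40) − (+2.648) = -3.05 V.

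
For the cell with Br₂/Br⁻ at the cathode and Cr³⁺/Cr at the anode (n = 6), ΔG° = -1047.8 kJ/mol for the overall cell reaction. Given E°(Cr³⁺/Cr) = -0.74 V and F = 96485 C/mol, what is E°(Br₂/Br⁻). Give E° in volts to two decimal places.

E°cell = −ΔG°/(nF) = −(-1047.8×10³)/((6)(96485)) = +1.810 V.
Since Br₂/Br⁻ is the cathode and Cr³⁺/Cr the anode, E°cell = E°(Br₂/Br⁻) − E°(Cr³⁺/Cr).
So E°(Br₂/Br⁻) = E°cell + E°(Cr³⁺/Cr) = +1.810 + (-0.74) = +1.07 V.

+1.07 V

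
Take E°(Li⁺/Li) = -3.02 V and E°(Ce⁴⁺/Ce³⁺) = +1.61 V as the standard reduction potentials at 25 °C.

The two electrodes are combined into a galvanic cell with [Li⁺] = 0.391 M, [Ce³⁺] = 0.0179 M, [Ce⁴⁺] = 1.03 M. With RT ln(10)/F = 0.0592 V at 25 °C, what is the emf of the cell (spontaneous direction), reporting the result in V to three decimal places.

+4.758 V

Ce⁴⁺/Ce³⁺ is the cathode (higher E°), Li⁺/Li the anode: E°cell = +1.61 − (-3.02) = +4.63 V, n = 1.
Overall: Ce⁴⁺(aq) + Li(s) → Ce³⁺(aq) + Li⁺(aq)
Q = [Ce³⁺]·[Li⁺] / ([Ce⁴⁺]); log Q = -2.168.
E = E° − (0.0592/n) log Q = +4.63 − (0.0592/1)(-2.168) = +4.758 V.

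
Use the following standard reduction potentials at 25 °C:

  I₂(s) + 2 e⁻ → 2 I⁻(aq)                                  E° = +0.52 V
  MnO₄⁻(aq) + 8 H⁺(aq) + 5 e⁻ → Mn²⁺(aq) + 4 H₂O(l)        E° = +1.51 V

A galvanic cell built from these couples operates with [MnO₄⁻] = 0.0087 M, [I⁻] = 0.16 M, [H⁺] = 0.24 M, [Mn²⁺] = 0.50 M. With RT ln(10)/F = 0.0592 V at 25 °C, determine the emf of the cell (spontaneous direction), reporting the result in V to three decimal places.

+0.863 V

MnO₄⁻/Mn²⁺ is the cathode (higher E°), I₂/I⁻ the anode: E°cell = +1.51 − (+0.52) = +0.99 V, n = 10.
Overall: 2 MnO₄⁻(aq) + 16 H⁺(aq) + 10 I⁻(aq) → 2 Mn²⁺(aq) + 8 H₂O(l) + 5 I₂(s)
Q = [Mn²⁺]^2 / ([MnO₄⁻]^2·[H⁺]^16·[I⁻]^10); log Q = 21.394.
E = E° − (0.0592/n) log Q = +0.99 − (0.0592/10)(21.394) = +0.863 V.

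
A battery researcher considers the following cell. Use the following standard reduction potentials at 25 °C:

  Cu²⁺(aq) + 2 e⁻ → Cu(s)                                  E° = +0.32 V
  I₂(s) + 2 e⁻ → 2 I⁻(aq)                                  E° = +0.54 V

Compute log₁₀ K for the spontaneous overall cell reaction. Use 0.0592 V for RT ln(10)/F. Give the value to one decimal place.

Cathode: I₂/I⁻; anode: Cu²⁺/Cu. E°cell = +0.22 V, n = 2.
log K = nE°cell / 0.0592 = (2)(+0.22) / 0.0592 = 7.4.

7.4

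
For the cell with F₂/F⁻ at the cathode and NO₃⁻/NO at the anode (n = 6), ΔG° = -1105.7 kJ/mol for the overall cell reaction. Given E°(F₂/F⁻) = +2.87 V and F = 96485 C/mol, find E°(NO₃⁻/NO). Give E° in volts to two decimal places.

E°cell = −ΔG°/(nF) = −(-1105.7×10³)/((6)(96485)) = +1.910 V.
Since F₂/F⁻ is the cathode and NO₃⁻/NO the anode, E°cell = E°(F₂/F⁻) − E°(NO₃⁻/NO).
So E°(NO₃⁻/NO) = E°(F₂/F⁻) − E°cell = (+2.87) − (+1.910) = +0.96 V.

+0.96 V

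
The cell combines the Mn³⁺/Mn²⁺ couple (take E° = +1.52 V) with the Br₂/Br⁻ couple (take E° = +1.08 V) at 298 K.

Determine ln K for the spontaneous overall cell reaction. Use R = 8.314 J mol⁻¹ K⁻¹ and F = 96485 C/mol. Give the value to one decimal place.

34.3

Cathode: Mn³⁺/Mn²⁺; anode: Br₂/Br⁻. E°cell = (+1.52) − (+1.08) = +0.44 V, with n = 2.
ΔG° = −nFE° = −RT ln K, so ln K = nFE°/(RT) = (2)(96485)(+0.44) / ((8.314)(298)) = 34.270.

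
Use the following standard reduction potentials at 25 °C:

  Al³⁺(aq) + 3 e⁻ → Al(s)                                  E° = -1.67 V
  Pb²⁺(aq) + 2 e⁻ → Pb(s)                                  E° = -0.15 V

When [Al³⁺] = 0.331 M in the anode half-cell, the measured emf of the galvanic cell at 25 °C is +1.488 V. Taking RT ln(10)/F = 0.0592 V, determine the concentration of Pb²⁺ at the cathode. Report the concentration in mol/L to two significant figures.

Pb²⁺/Pb is the cathode, Al³⁺/Al the anode: E°cell = +1.52 V, n = 6.
Overall reaction: 3 Pb²⁺(aq) + 2 Al(s) → 3 Pb(s) + 2 Al³⁺(aq); Q = [Al³⁺]^2/[Pb²⁺]^3.
From E = E° − (0.0592/n) log Q: log Q = (E° − E)·n/0.0592 = (+1.52 − (+1.488))·6/0.0592 = 3.2432.
So 3·log[Pb²⁺] = 2·log(0.331) − log Q = -0.9603 − (3.2432) = -4.2035; log[Pb²⁺] = -4.2035 / 3 = -1.4012; [Pb²⁺] = 10^(-1.4012) ≈ 0.040 M.

0.040 M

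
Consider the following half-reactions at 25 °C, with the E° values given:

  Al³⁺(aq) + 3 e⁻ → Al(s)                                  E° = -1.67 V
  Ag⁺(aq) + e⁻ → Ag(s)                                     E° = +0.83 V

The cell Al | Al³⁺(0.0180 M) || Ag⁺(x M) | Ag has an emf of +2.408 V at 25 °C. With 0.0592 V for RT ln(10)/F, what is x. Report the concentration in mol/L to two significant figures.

Ag⁺/Ag is the cathode, Al³⁺/Al the anode: E°cell = +2.50 V, n = 3.
Overall reaction: 3 Ag⁺(aq) + Al(s) → 3 Ag(s) + Al³⁺(aq); Q = [Al³⁺]^1/[Ag⁺]^3.
From E = E° − (0.0592/n) log Q: log Q = (E° − E)·n/0.0592 = (+2.50 − (+2.408))·3/0.0592 = 4.6622.
So 3·log[Ag⁺] = 1·log(0.018) − log Q = -1.7447 − (4.6622) = -6.4069; log[Ag⁺] = -6.4069 / 3 = -2.1356; [Ag⁺] = 10^(-2.1356) ≈ 0.0073 M.

0.0073 M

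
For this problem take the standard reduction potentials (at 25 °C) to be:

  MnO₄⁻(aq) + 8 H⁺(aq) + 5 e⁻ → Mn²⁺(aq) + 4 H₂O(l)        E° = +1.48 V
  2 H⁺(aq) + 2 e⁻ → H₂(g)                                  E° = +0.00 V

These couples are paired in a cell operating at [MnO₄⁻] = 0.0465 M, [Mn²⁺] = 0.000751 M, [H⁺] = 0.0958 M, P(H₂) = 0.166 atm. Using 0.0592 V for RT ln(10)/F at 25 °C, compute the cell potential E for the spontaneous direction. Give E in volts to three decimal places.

+1.442 V

MnO₄⁻/Mn²⁺ is the cathode (higher E°), H⁺/H₂ the anode: E°cell = +1.48 − (+0.00) = +1.48 V, n = 10.
Overall: 2 MnO₄⁻(aq) + 6 H⁺(aq) + 5 H₂(g) → 2 Mn²⁺(aq) + 8 H₂O(l)
Q = [Mn²⁺]^2 / ([MnO₄⁻]^2·[H⁺]^6·P(H₂)^5); log Q = 6.428.
E = E° − (0.0592/n) log Q = +1.48 − (0.0592/10)(6.428) = +1.442 V.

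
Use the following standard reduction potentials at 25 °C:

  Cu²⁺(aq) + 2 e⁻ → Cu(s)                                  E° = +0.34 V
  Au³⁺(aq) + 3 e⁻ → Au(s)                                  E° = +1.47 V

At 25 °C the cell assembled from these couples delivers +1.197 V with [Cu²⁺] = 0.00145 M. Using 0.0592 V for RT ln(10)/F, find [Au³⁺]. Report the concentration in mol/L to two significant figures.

Au³⁺/Au is the cathode, Cu²⁺/Cu the anode: E°cell = +1.13 V, n = 6.
Overall reaction: 2 Au³⁺(aq) + 3 Cu(s) → 2 Au(s) + 3 Cu²⁺(aq); Q = [Cu²⁺]^3/[Au³⁺]^2.
From E = E° − (0.0592/n) log Q: log Q = (E° − E)·n/0.0592 = (+1.13 − (+1.197))·6/0.0592 = -6.7905.
So 2·log[Au³⁺] = 3·log(0.00145) − log Q = -8.5159 − (-6.7905) = -1.7254; log[Au³⁺] = -1.7254 / 2 = -0.8627; [Au³⁺] = 10^(-0.8627) ≈ 0.14 M.

0.14 M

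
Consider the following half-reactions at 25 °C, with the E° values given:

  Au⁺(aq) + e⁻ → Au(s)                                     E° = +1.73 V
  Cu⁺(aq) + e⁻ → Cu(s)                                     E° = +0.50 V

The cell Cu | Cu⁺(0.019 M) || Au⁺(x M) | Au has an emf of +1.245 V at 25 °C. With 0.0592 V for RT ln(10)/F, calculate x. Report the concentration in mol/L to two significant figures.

0.034 M

Au⁺/Au is the cathode, Cu⁺/Cu the anode: E°cell = +1.23 V, n = 1.
Overall reaction: Au⁺(aq) + Cu(s) → Au(s) + Cu⁺(aq); Q = [Cu⁺]^1/[Au⁺]^1.
From E = E° − (0.0592/n) log Q: log Q = (E° − E)·n/0.0592 = (+1.23 − (+1.245))·1/0.0592 = -0.2534.
So 1·log[Au⁺] = 1·log(0.019) − log Q = -1.7212 − (-0.2534) = -1.4678; [Au⁺] = 10^(-1.4678) ≈ 0.034 M.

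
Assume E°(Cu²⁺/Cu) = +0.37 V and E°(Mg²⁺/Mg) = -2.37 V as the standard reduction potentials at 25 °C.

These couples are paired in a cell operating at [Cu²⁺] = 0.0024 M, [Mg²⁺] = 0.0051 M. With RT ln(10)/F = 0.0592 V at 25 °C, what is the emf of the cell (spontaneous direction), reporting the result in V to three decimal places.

+2.730 V

Cu²⁺/Cu is the cathode (higher E°), Mg²⁺/Mg the anode: E°cell = +0.37 − (-2.37) = +2.74 V, n = 2.
Overall: Cu²⁺(aq) + Mg(s) → Cu(s) + Mg²⁺(aq)
Q = [Mg²⁺] / ([Cu²⁺]); log Q = 0.327.
E = E° − (0.0592/n) log Q = +2.74 − (0.0592/2)(0.327) = +2.730 V.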